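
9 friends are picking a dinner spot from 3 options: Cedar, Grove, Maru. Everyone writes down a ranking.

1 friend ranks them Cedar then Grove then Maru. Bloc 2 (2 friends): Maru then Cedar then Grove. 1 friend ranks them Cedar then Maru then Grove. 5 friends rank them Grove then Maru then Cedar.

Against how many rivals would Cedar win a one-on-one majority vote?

Cedar against each rival (9 friends):
Cedar vs Grove: Cedar is ranked higher on 1+2+1 = 4 ballots, Grove on 5. Grove wins 5–4.
Cedar vs Maru: Maru wins 7–2.
Cedar beats no one; loses to Grove, Maru — 0 pairwise wins.

0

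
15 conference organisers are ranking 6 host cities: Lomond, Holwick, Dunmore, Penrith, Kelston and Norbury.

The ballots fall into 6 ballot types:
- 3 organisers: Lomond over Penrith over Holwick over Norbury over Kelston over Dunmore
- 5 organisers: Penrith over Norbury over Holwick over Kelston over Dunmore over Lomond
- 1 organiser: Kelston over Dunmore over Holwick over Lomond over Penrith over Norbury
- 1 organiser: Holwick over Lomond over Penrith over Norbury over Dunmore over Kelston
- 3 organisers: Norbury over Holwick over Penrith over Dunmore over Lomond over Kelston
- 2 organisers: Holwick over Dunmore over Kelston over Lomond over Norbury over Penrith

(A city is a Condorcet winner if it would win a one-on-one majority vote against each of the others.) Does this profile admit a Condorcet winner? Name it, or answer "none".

Head-to-head results (15 organisers):
Lomond vs Holwick: 3 for Lomond, 12 for Holwick — Holwick by 12–3.
Lomond vs Dunmore: 4 to 11, Dunmore.
Lomond vs Penrith: 3+1+1+2 = 7 for Lomond, 8 for Penrith — Penrith by 8–7.
Lomond vs Kelston: Lomond is ranked higher on 3+1+3 = 7 ballots, Kelston on 8. Kelston wins 8–7.
Lomond vs Norbury: 3+1+1+2 = 7 for Lomond, 8 for Norbury — Norbury by 8–7.
Holwick vs Dunmore: 14 to 1, Holwick.
Holwick vs Penrith: Holwick is ranked higher on 1+1+3+2 = 7 ballots, Penrith on 8. Penrith wins 8–7.
Holwick vs Kelston: Holwick preferred on 3+5+1+3+2 = 14 ballots; Holwick wins 14–1.
Holwick vs Norbury: 3+1+1+2 = 7 for Holwick, 8 for Norbury — Norbury by 8–7.
Dunmore vs Penrith: Dunmore preferred on 1+2 = 3 ballots; Penrith wins 12–3.
Dunmore vs Kelston: Dunmore preferred on 1+3+2 = 6 ballots; Kelston wins 9–6.
Dunmore vs Norbury: 1+2 = 3 for Dunmore, 12 for Norbury — Norbury by 12–3.
Penrith vs Kelston: 12 to 3, Penrith.
Penrith vs Norbury: Penrith is ranked higher on 3+5+1+1 = 10 ballots, Norbury on 5. Penrith wins 10–5.
Kelston vs Norbury: 1+2 = 3 for Kelston, 12 for Norbury — Norbury by 12–3.
Penrith wins every pairwise contest, so Penrith is the Condorcet winner.

Penrith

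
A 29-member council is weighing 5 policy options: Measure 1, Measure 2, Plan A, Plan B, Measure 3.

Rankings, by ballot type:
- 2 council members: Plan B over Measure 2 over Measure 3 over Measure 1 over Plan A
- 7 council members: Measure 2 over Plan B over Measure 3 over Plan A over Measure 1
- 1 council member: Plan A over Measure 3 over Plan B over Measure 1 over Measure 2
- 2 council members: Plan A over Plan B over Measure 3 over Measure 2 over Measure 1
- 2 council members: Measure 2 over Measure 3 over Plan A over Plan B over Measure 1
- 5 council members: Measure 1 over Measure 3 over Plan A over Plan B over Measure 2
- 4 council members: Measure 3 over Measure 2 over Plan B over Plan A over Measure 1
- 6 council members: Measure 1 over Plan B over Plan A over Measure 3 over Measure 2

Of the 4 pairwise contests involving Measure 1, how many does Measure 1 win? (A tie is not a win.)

Measure 1 against each rival (29 council members):
Measure 1–Measure 2: Measure 2 17–12.
Measure 1 vs Plan A: 2+5+6 = 13 for Measure 1, 16 for Plan A — Plan A by 16–13.
Measure 1 vs Plan B: Measure 1 is ranked higher on 5+6 = 11 ballots, Plan B on 18. Plan B wins 18–11.
Measure 1 vs Measure 3: Measure 3 wins 18–11.
Measure 1 beats no one; loses to Measure 2, Plan A, Plan B, Measure 3 — 0 pairwise wins.

0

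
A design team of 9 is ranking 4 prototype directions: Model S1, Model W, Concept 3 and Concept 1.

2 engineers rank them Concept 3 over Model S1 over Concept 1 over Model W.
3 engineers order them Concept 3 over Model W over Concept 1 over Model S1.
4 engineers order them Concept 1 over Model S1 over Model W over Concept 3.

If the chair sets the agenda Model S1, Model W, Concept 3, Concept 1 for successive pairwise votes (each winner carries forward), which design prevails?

Round 1: Model S1 vs Model W — 6–3, Model S1 advances.
Round 2: Model S1 vs Concept 3 — 4–5, Concept 3 advances.
Round 3: Concept 3 vs Concept 1 — 5–4, Concept 3 advances.
Concept 3 survives the agenda.

Concept 3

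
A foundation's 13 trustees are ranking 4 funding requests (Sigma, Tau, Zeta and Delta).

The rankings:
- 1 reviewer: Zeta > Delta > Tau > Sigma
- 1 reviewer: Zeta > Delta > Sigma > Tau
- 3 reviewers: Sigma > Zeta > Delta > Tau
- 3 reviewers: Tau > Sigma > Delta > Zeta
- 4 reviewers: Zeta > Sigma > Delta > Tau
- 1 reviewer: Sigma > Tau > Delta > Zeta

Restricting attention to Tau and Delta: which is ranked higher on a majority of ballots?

Ballots ranking Tau above Delta: 3 + 1 = 4.
Ballots ranking Delta above Tau: 13 − 4 = 9.
Delta wins the head-to-head 9–4.

Delta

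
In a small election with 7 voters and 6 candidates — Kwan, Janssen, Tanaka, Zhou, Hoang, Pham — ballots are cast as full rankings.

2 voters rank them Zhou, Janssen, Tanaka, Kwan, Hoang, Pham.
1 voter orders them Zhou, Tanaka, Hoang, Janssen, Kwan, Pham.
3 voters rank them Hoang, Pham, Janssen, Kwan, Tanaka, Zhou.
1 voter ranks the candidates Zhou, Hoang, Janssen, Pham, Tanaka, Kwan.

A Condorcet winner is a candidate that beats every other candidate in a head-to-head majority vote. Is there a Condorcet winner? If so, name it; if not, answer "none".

Zhou

Check each pair by majority over 7 ballots:
Kwan–Janssen: Janssen 7–0.
Kwan–Tanaka: Tanaka 4–3.
Kwan–Zhou: Zhou 4–3.
Kwan vs Hoang: Hoang wins 5–2.
Kwan–Pham: Pham 4–3.
Janssen vs Tanaka: Janssen, 6–1.
Janssen vs Zhou: Zhou, 4–3.
Janssen vs Hoang: Hoang wins 5–2.
Janssen vs Pham: Janssen wins 4–3.
Tanaka vs Zhou: Zhou, 4–3.
Tanaka–Hoang: Hoang 4–3.
Tanaka vs Pham: Pham, 4–3.
Zhou–Hoang: Zhou 4–3.
Zhou vs Pham: Zhou wins 4–3.
Hoang–Pham: Hoang 7–0.
Zhou defeats every rival head-to-head and is the Condorcet winner.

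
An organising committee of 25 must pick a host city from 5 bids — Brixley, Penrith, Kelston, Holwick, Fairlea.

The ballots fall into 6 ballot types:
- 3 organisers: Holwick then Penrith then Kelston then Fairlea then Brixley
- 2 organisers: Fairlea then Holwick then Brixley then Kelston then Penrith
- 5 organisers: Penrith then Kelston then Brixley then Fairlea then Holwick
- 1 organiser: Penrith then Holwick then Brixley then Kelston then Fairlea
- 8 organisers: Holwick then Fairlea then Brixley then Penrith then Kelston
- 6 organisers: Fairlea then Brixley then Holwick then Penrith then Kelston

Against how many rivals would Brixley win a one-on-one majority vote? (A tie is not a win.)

Brixley against each rival (25 organisers):
Brixley vs Penrith: Brixley, 16–9.
Brixley vs Kelston: Brixley preferred on 2+1+8+6 = 17 ballots; Brixley wins 17–8.
Brixley vs Holwick: Holwick wins 14–11.
Brixley vs Fairlea: Brixley is ranked higher on 5+1 = 6 ballots, Fairlea on 19. Fairlea wins 19–6.
Brixley beats Penrith, Kelston; loses to Holwick, Fairlea — 2 pairwise wins.

2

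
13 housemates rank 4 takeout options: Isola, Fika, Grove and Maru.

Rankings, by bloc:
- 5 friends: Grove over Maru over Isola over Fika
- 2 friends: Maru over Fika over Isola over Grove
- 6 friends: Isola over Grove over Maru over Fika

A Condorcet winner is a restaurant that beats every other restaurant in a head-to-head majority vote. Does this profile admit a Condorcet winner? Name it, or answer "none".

none

Pairwise majorities:
Isola vs Fika: Isola wins 11–2.
Isola vs Grove: Isola wins 8–5.
Isola vs Maru: Maru wins 7–6.
Fika vs Grove: Grove, 11–2.
Fika vs Maru: Maru wins 13–0.
Grove–Maru: Grove 11–2.
Every restaurant loses at least once (Isola loses to Maru; Fika loses to Isola; Grove loses to Isola; Maru loses to Grove). The majority relation contains the cycle Isola → Grove → Maru → Isola, so there is no Condorcet winner.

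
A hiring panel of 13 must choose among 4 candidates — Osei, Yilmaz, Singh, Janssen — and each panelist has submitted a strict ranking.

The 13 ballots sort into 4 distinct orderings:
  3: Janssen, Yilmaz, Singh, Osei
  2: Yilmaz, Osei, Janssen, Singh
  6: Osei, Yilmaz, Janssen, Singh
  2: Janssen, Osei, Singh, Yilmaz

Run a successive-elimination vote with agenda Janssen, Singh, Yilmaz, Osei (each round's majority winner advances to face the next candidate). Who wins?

Round 1: Janssen vs Singh — 13–0, Janssen advances.
Round 2: Janssen vs Yilmaz — 5–8, Yilmaz advances.
Round 3: Yilmaz vs Osei — 5–8, Osei advances.
Osei survives the agenda.

Osei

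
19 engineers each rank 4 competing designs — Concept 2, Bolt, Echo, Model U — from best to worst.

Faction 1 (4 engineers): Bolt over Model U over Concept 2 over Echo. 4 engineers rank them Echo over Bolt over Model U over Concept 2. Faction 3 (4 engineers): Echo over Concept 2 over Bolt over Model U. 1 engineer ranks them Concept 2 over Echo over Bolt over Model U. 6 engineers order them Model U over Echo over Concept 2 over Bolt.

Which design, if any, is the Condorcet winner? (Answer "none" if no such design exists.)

Head-to-head results (19 engineers):
Concept 2–Bolt: Concept 2 11–8.
Concept 2–Echo: Echo 14–5.
Concept 2 vs Model U: Concept 2 is ranked higher on 4+1 = 5 ballots, Model U on 14. Model U wins 14–5.
Bolt vs Echo: 4 to 15, Echo.
Bolt vs Model U: Bolt, 13–6.
Echo vs Model U: Echo preferred on 4+4+1 = 9 ballots; Model U wins 10–9.
No design is unbeaten: Concept 2 loses to Echo; Bolt loses to Concept 2; Echo loses to Model U; Model U loses to Bolt. In particular Concept 2 beats Bolt beats Model U beats Concept 2 is a majority cycle — no Condorcet winner exists.

none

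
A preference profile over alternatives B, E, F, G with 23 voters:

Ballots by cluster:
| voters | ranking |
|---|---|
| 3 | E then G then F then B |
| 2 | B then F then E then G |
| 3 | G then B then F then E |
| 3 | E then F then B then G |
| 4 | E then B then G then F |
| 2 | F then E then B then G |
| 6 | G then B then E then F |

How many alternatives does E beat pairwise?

3

E against each rival (23 voters):
E vs B: E is ranked higher on 3+3+4+2 = 12 ballots, B on 11. E wins 12–11.
E vs F: E preferred on 3+3+4+6 = 16 ballots; E wins 16–7.
E–G: E 14–9.
E beats B, F, G — 3 pairwise wins.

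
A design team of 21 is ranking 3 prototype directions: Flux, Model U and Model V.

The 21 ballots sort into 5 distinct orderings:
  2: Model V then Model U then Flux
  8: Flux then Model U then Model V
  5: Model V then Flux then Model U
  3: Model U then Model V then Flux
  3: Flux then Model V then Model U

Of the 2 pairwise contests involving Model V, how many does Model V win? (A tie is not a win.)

0

Model V against each rival (21 engineers):
Model V vs Flux: 2+5+3 = 10 for Model V, 11 for Flux — Flux by 11–10.
Model V vs Model U: 10 to 11, Model U.
Model V beats no one; loses to Flux, Model U — 0 pairwise wins.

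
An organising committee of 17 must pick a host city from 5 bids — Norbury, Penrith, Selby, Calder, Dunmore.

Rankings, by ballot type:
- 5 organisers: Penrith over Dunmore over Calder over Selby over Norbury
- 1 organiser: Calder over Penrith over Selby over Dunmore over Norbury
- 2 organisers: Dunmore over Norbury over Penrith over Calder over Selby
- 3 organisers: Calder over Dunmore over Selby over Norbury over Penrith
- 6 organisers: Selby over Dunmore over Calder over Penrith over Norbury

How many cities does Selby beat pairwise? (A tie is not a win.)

2

Selby against each rival (17 organisers):
Selby vs Norbury: Selby wins 15–2.
Selby vs Penrith: Selby, 9–8.
Selby–Calder: Calder 11–6.
Selby vs Dunmore: Dunmore, 10–7.
Selby beats Norbury, Penrith; loses to Calder, Dunmore — 2 pairwise wins.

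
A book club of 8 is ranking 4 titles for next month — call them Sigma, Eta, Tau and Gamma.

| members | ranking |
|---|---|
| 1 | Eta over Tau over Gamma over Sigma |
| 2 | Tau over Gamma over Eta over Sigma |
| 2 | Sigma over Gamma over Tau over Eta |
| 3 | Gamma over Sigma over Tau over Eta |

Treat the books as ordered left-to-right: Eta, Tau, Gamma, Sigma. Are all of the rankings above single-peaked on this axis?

Axis positions: Eta=1, Tau=2, Gamma=3, Sigma=4.
Cluster 1 (peak Eta at position 1): ranking walks positions 1-2-3-4, expanding outward from the peak — single-peaked.
Cluster 2 (peak Tau at position 2): ranking walks positions 2-3-1-4, expanding outward from the peak — single-peaked.
Cluster 3 (peak Sigma at position 4): ranking walks positions 4-3-2-1, expanding outward from the peak — single-peaked.
Cluster 4 (peak Gamma at position 3): ranking walks positions 3-4-2-1, expanding outward from the peak — single-peaked.
Every ranking is single-peaked on this axis.

yes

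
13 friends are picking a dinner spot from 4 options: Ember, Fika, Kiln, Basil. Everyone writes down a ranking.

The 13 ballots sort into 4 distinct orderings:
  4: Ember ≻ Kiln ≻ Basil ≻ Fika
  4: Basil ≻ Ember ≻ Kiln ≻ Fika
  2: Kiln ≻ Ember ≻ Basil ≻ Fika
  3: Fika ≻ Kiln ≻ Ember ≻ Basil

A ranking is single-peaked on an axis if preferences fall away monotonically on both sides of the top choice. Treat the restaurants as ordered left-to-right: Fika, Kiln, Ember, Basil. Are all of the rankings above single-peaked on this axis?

yes

Axis positions: Fika=1, Kiln=2, Ember=3, Basil=4.
Group 1 (peak Ember at position 3): ranking walks positions 3-2-4-1, expanding outward from the peak — single-peaked.
Group 2 (peak Basil at position 4): ranking walks positions 4-3-2-1, expanding outward from the peak — single-peaked.
Group 3 (peak Kiln at position 2): ranking walks positions 2-3-4-1, expanding outward from the peak — single-peaked.
Group 4 (peak Fika at position 1): ranking walks positions 1-2-3-4, expanding outward from the peak — single-peaked.
Every ranking is single-peaked on this axis.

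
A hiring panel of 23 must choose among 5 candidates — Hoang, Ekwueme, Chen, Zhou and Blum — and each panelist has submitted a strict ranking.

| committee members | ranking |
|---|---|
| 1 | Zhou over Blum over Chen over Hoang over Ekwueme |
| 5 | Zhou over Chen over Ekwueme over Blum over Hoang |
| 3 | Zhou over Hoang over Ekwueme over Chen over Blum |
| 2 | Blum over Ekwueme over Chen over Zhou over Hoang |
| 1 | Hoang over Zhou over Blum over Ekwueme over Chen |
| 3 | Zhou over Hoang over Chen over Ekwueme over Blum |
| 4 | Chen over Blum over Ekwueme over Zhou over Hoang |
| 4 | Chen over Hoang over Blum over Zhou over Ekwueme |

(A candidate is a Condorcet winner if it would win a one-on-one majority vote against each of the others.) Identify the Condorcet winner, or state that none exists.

Zhou

Pairwise majorities:
Hoang vs Ekwueme: 12 to 11, Hoang.
Hoang vs Chen: 3+1+3 = 7 for Hoang, 16 for Chen — Chen by 16–7.
Hoang vs Zhou: Hoang is ranked higher on 1+4 = 5 ballots, Zhou on 18. Zhou wins 18–5.
Hoang vs Blum: Hoang preferred on 3+1+3+4 = 11 ballots; Blum wins 12–11.
Ekwueme vs Chen: Ekwueme is ranked higher on 3+2+1 = 6 ballots, Chen on 17. Chen wins 17–6.
Ekwueme vs Zhou: Ekwueme is ranked higher on 2+4 = 6 ballots, Zhou on 17. Zhou wins 17–6.
Ekwueme vs Blum: 11 to 12, Blum.
Chen vs Zhou: 10 to 13, Zhou.
Chen vs Blum: 19 to 4, Chen.
Zhou vs Blum: Zhou is ranked higher on 1+5+3+1+3 = 13 ballots, Blum on 10. Zhou wins 13–10.
Zhou wins every pairwise contest, so Zhou is the Condorcet winner.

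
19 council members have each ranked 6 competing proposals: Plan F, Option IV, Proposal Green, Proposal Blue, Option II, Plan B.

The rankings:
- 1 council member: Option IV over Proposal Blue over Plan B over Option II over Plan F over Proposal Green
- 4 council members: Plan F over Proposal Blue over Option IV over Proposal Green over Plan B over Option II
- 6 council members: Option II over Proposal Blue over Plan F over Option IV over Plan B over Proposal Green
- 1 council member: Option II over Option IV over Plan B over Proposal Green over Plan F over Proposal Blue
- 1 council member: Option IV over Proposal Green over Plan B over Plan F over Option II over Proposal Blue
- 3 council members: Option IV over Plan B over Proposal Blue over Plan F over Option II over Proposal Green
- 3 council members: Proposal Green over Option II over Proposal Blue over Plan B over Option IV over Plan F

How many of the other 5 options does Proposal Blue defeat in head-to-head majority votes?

4

Proposal Blue against each rival (19 council members):
Proposal Blue vs Plan F: 13 to 6, Proposal Blue.
Proposal Blue vs Option IV: Proposal Blue wins 13–6.
Proposal Blue–Proposal Green: Proposal Blue 14–5.
Proposal Blue vs Option II: Proposal Blue preferred on 1+4+3 = 8 ballots; Option II wins 11–8.
Proposal Blue vs Plan B: Proposal Blue, 14–5.
Proposal Blue beats Plan F, Option IV, Proposal Green, Plan B; loses to Option II — 4 pairwise wins.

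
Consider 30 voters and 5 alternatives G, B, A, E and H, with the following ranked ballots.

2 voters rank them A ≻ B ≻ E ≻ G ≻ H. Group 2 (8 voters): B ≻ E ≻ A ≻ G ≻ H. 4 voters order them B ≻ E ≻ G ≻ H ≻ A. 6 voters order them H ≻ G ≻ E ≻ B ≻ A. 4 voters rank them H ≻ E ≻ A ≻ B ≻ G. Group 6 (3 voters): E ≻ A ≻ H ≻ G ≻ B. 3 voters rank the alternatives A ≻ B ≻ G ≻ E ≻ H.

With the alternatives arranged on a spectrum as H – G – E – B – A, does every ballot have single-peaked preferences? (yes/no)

no

Axis positions: H=1, G=2, E=3, B=4, A=5.
Group 1 (peak A at position 5): ranking walks positions 5-4-3-2-1, expanding outward from the peak — single-peaked.
Group 2 (peak B at position 4): ranking walks positions 4-3-5-2-1, expanding outward from the peak — single-peaked.
Group 3 (peak B at position 4): ranking walks positions 4-3-2-1-5, expanding outward from the peak — single-peaked.
Group 4 (peak H at position 1): ranking walks positions 1-2-3-4-5, expanding outward from the peak — single-peaked.
Group 5: ranking walks positions 1-3-5-4-2; E is ranked above G even though G lies between E and the peak H on the axis — preferences dip and rise again. Not single-peaked.
Group 6: ranking walks positions 3-5-1-2-4; A is ranked above B even though B lies between A and the peak E on the axis — preferences dip and rise again. Not single-peaked.
Group 7: ranking walks positions 5-4-2-3-1; G is ranked above E even though E lies between G and the peak A on the axis — preferences dip and rise again. Not single-peaked.
Group 5 violates single-peakedness, so the profile is not single-peaked on this axis.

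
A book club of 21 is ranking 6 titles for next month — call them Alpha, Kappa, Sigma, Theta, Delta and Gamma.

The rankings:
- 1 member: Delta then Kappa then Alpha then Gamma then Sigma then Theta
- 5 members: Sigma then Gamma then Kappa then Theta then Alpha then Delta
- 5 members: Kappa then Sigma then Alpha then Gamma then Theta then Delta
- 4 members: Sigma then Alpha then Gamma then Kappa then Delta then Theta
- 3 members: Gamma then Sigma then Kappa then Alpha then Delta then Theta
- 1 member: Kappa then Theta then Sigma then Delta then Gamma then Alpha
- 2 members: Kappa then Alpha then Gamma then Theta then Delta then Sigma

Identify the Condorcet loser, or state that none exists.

Delta

Head-to-head results (21 members):
Alpha vs Kappa: 4 for Alpha, 17 for Kappa — Kappa by 17–4.
Alpha vs Sigma: 1+2 = 3 for Alpha, 18 for Sigma — Sigma by 18–3.
Alpha vs Theta: Alpha wins 15–6.
Alpha vs Delta: Alpha, 19–2.
Alpha vs Gamma: Alpha preferred on 1+5+4+2 = 12 ballots; Alpha wins 12–9.
Kappa–Sigma: Sigma 12–9.
Kappa vs Theta: Kappa, 21–0.
Kappa vs Delta: 5+5+4+3+1+2 = 20 for Kappa, 1 for Delta — Kappa by 20–1.
Kappa vs Gamma: Gamma, 12–9.
Sigma vs Theta: Sigma is ranked higher on 1+5+5+4+3 = 18 ballots, Theta on 3. Sigma wins 18–3.
Sigma vs Delta: Sigma, 18–3.
Sigma vs Gamma: Sigma preferred on 5+5+4+1 = 15 ballots; Sigma wins 15–6.
Theta vs Delta: Theta wins 13–8.
Theta vs Gamma: 1 to 20, Gamma.
Delta vs Gamma: Gamma wins 19–2.
Delta loses to every other book — it is the Condorcet loser.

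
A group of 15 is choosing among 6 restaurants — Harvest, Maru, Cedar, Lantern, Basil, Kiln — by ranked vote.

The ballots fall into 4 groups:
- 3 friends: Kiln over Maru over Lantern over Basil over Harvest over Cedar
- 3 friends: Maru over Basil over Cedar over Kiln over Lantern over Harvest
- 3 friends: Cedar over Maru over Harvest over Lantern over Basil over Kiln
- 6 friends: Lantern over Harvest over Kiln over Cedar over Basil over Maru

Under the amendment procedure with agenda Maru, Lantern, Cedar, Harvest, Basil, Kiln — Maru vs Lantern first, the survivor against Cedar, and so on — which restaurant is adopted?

Harvest

Round 1: Maru vs Lantern — 9–6, Maru advances.
Round 2: Maru vs Cedar — 6–9, Cedar advances.
Round 3: Cedar vs Harvest — 6–9, Harvest advances.
Round 4: Harvest vs Basil — 9–6, Harvest advances.
Round 5: Harvest vs Kiln — 9–6, Harvest advances.
The agenda winner is Harvest.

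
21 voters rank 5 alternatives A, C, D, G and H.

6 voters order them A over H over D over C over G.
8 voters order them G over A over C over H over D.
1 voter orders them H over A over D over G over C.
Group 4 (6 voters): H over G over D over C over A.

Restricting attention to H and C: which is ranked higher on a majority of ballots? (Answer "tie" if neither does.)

H

Ballots ranking H above C: 6 + 1 + 6 = 13.
Ballots ranking C above H: 21 − 13 = 8.
H wins the head-to-head 13–8.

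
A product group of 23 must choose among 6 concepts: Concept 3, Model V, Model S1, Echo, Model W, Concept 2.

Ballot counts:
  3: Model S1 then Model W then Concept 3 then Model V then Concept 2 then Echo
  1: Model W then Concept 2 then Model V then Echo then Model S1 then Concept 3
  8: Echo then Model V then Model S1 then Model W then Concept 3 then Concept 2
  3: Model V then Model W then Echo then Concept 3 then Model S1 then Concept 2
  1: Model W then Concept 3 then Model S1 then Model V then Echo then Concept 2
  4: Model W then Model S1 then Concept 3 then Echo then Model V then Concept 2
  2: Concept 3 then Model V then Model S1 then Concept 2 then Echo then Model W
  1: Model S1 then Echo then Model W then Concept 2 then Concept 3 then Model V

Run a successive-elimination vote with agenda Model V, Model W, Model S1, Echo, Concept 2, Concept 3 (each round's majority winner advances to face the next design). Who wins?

Round 1: Model V vs Model W — 13–10, Model V advances.
Round 2: Model V vs Model S1 — 14–9, Model V advances.
Round 3: Model V vs Echo — 10–13, Echo advances.
Round 4: Echo vs Concept 2 — 17–6, Echo advances.
Round 5: Echo vs Concept 3 — 13–10, Echo advances.
Echo survives the agenda.

Echo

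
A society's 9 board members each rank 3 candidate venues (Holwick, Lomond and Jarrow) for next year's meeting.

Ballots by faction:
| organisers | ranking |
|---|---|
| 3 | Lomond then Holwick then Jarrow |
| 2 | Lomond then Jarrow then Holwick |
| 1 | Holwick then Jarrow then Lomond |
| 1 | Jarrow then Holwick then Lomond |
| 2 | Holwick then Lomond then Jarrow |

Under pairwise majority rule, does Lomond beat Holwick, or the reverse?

Lomond

Ballots ranking Lomond above Holwick: 3 + 2 = 5.
Ballots ranking Holwick above Lomond: 9 − 5 = 4.
Lomond wins the head-to-head 5–4.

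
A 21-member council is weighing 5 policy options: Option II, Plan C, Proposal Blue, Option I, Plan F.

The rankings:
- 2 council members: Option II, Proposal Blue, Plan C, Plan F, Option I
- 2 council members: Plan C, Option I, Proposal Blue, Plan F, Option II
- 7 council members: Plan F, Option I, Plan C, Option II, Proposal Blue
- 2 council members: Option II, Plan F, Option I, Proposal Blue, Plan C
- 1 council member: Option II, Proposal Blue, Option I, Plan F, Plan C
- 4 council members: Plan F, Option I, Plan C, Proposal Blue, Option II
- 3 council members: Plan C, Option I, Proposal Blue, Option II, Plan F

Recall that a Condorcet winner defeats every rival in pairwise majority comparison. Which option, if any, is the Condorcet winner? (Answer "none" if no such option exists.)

Pairwise majorities:
Option II vs Plan C: 5 to 16, Plan C.
Option II vs Proposal Blue: Option II is ranked higher on 2+7+2+1 = 12 ballots, Proposal Blue on 9. Option II wins 12–9.
Option II vs Option I: 5 to 16, Option I.
Option II vs Plan F: 8 to 13, Plan F.
Plan C vs Proposal Blue: 16 to 5, Plan C.
Plan C vs Option I: 2+2+3 = 7 for Plan C, 14 for Option I — Option I by 14–7.
Plan C vs Plan F: Plan C is ranked higher on 2+2+3 = 7 ballots, Plan F on 14. Plan F wins 14–7.
Proposal Blue vs Option I: 2+1 = 3 for Proposal Blue, 18 for Option I — Option I by 18–3.
Proposal Blue vs Plan F: Proposal Blue preferred on 2+2+1+3 = 8 ballots; Plan F wins 13–8.
Option I vs Plan F: Option I is ranked higher on 2+1+3 = 6 ballots, Plan F on 15. Plan F wins 15–6.
Plan F beats each of Option II, Plan C, Proposal Blue, Option I — Plan F is the Condorcet winner.

Plan F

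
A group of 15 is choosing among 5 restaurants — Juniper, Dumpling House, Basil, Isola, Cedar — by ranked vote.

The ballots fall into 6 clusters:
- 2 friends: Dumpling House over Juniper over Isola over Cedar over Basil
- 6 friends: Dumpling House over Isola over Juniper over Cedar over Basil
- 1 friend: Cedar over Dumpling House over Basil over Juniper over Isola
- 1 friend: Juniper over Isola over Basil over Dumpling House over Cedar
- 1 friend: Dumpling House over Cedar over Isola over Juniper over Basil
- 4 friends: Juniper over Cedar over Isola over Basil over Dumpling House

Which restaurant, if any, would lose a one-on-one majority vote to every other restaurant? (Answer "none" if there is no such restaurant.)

Pairwise majorities:
Juniper–Dumpling House: Dumpling House 10–5.
Juniper vs Basil: Juniper preferred on 2+6+1+1+4 = 14 ballots; Juniper wins 14–1.
Juniper vs Isola: 8 to 7, Juniper.
Juniper vs Cedar: Juniper wins 13–2.
Dumpling House vs Basil: 2+6+1+1 = 10 for Dumpling House, 5 for Basil — Dumpling House by 10–5.
Dumpling House vs Isola: 10 to 5, Dumpling House.
Dumpling House vs Cedar: 2+6+1+1 = 10 for Dumpling House, 5 for Cedar — Dumpling House by 10–5.
Basil vs Isola: Isola, 14–1.
Basil vs Cedar: Basil preferred on 1 ballot; Cedar wins 14–1.
Isola–Cedar: Isola 9–6.
Basil is beaten in every head-to-head and is the Condorcet loser.

Basil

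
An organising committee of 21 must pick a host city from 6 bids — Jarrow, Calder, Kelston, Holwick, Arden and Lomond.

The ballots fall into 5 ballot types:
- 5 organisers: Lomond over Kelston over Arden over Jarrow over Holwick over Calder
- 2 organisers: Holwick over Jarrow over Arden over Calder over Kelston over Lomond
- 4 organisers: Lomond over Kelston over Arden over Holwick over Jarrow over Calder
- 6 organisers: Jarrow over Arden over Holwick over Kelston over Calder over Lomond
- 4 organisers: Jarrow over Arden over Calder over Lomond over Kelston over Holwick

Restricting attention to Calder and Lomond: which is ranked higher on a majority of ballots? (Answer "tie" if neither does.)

Calder

Ballots ranking Calder above Lomond: 2 + 6 + 4 = 12.
Ballots ranking Lomond above Calder: 21 − 12 = 9.
Calder wins the head-to-head 12–9.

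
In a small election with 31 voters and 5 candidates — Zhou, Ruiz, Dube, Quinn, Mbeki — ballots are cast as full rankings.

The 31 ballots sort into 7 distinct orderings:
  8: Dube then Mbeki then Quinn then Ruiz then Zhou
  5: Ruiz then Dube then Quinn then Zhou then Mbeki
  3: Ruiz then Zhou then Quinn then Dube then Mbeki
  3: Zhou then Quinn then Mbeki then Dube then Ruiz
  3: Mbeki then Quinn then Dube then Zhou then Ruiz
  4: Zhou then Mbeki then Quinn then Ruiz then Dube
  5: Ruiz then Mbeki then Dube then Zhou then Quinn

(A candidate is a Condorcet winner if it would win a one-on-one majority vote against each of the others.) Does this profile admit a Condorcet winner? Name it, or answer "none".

Check each pair by majority over 31 ballots:
Zhou vs Ruiz: Zhou preferred on 3+3+4 = 10 ballots; Ruiz wins 21–10.
Zhou vs Dube: Zhou preferred on 3+3+4 = 10 ballots; Dube wins 21–10.
Zhou vs Quinn: 15 to 16, Quinn.
Zhou vs Mbeki: Zhou is ranked higher on 5+3+3+4 = 15 ballots, Mbeki on 16. Mbeki wins 16–15.
Ruiz vs Dube: Ruiz preferred on 5+3+4+5 = 17 ballots; Ruiz wins 17–14.
Ruiz vs Quinn: Ruiz is ranked higher on 5+3+5 = 13 ballots, Quinn on 18. Quinn wins 18–13.
Ruiz vs Mbeki: Ruiz is ranked higher on 5+3+5 = 13 ballots, Mbeki on 18. Mbeki wins 18–13.
Dube vs Quinn: 8+5+5 = 18 for Dube, 13 for Quinn — Dube by 18–13.
Dube vs Mbeki: 16 to 15, Dube.
Quinn vs Mbeki: 11 to 20, Mbeki.
Every candidate loses at least once (Zhou loses to Ruiz; Ruiz loses to Quinn; Dube loses to Ruiz; Quinn loses to Dube; Mbeki loses to Dube). The majority relation contains the cycle Ruiz beats Dube beats Quinn beats Ruiz, so there is no Condorcet winner.

none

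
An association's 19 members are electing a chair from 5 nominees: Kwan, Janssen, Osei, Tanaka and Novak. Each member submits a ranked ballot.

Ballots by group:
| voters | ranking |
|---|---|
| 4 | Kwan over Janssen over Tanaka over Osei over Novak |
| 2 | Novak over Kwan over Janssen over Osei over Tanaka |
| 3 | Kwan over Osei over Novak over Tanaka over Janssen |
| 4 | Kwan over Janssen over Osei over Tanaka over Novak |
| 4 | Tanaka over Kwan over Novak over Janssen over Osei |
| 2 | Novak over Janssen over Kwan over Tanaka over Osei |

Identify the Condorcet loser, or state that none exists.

none

Pairwise majorities:
Kwan vs Janssen: Kwan wins 17–2.
Kwan vs Osei: Kwan is ranked higher on 4+2+3+4+4+2 = 19 ballots, Osei on 0. Kwan wins 19–0.
Kwan vs Tanaka: Kwan wins 15–4.
Kwan vs Novak: 15 to 4, Kwan.
Janssen vs Osei: Janssen, 16–3.
Janssen vs Tanaka: Janssen, 12–7.
Janssen vs Novak: 8 to 11, Novak.
Osei–Tanaka: Tanaka 10–9.
Osei vs Novak: Osei is ranked higher on 4+3+4 = 11 ballots, Novak on 8. Osei wins 11–8.
Tanaka vs Novak: Tanaka is ranked higher on 4+4+4 = 12 ballots, Novak on 7. Tanaka wins 12–7.
Every candidate wins at least one matchup (Kwan beats Janssen; Janssen beats Osei; Osei beats Novak; Tanaka beats Osei; Novak beats Janssen), so there is no Condorcet loser.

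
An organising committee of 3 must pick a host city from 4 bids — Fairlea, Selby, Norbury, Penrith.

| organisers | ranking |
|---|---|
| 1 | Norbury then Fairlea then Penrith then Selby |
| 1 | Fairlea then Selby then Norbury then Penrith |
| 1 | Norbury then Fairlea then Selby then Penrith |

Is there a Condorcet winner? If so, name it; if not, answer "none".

Norbury

Pairwise majorities:
Fairlea vs Selby: Fairlea preferred on 1+1+1 = 3 ballots; Fairlea wins 3–0.
Fairlea vs Norbury: 1 to 2, Norbury.
Fairlea vs Penrith: Fairlea preferred on 1+1+1 = 3 ballots; Fairlea wins 3–0.
Selby vs Norbury: Selby preferred on 1 ballot; Norbury wins 2–1.
Selby vs Penrith: 1+1 = 2 for Selby, 1 for Penrith — Selby by 2–1.
Norbury vs Penrith: 1+1+1 = 3 for Norbury, 0 for Penrith — Norbury by 3–0.
Norbury beats each of Fairlea, Selby, Penrith — Norbury is the Condorcet winner.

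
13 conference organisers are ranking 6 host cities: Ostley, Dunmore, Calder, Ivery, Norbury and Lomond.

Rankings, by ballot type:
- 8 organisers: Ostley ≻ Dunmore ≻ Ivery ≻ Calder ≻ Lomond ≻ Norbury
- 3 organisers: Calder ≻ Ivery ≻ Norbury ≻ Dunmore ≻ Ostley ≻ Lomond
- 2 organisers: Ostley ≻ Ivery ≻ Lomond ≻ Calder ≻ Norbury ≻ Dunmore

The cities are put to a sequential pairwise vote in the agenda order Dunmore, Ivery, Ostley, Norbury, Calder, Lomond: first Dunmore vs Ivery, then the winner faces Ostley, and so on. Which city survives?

Round 1: Dunmore vs Ivery — 8–5, Dunmore advances.
Round 2: Dunmore vs Ostley — 3–10, Ostley advances.
Round 3: Ostley vs Norbury — 10–3, Ostley advances.
Round 4: Ostley vs Calder — 10–3, Ostley advances.
Round 5: Ostley vs Lomond — 13–0, Ostley advances.
The agenda winner is Ostley.

Ostley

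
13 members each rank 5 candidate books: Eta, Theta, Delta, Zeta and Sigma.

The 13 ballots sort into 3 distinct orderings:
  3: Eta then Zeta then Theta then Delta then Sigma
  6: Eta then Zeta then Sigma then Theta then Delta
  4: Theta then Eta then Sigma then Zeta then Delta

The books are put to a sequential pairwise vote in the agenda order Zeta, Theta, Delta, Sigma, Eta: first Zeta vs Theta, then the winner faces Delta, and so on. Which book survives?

Round 1: Zeta vs Theta — 9–4, Zeta advances.
Round 2: Zeta vs Delta — 13–0, Zeta advances.
Round 3: Zeta vs Sigma — 9–4, Zeta advances.
Round 4: Zeta vs Eta — 0–13, Eta advances.
The agenda winner is Eta.

Eta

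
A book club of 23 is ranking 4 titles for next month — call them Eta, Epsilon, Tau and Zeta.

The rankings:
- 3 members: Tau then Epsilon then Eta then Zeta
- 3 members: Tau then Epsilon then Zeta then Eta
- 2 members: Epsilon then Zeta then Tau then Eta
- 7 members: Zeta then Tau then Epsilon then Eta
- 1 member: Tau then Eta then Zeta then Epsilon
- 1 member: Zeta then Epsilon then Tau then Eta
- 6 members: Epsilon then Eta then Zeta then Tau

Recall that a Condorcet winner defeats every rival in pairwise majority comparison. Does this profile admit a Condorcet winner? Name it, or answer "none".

Check each pair by majority over 23 ballots:
Eta vs Epsilon: 1 to 22, Epsilon.
Eta vs Tau: 6 for Eta, 17 for Tau — Tau by 17–6.
Eta vs Zeta: 10 to 13, Zeta.
Epsilon vs Tau: 2+1+6 = 9 for Epsilon, 14 for Tau — Tau by 14–9.
Epsilon vs Zeta: Epsilon is ranked higher on 3+3+2+6 = 14 ballots, Zeta on 9. Epsilon wins 14–9.
Tau vs Zeta: Tau is ranked higher on 3+3+1 = 7 ballots, Zeta on 16. Zeta wins 16–7.
Each book drops at least one matchup (Eta loses to Epsilon; Epsilon loses to Tau; Tau loses to Zeta; Zeta loses to Epsilon); the cycle Epsilon > Zeta > Tau > Epsilon rules out a Condorcet winner.

none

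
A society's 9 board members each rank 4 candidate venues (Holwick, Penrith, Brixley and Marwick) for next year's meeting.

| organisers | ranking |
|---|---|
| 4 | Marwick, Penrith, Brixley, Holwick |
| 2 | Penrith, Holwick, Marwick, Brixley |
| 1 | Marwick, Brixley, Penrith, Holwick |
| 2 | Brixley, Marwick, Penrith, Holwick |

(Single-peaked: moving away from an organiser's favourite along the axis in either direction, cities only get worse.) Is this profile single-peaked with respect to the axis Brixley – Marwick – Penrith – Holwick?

yes

Axis positions: Brixley=1, Marwick=2, Penrith=3, Holwick=4.
Group 1 (peak Marwick at position 2): ranking walks positions 2-3-1-4, expanding outward from the peak — single-peaked.
Group 2 (peak Penrith at position 3): ranking walks positions 3-4-2-1, expanding outward from the peak — single-peaked.
Group 3 (peak Marwick at position 2): ranking walks positions 2-1-3-4, expanding outward from the peak — single-peaked.
Group 4 (peak Brixley at position 1): ranking walks positions 1-2-3-4, expanding outward from the peak — single-peaked.
Every ranking is single-peaked on this axis.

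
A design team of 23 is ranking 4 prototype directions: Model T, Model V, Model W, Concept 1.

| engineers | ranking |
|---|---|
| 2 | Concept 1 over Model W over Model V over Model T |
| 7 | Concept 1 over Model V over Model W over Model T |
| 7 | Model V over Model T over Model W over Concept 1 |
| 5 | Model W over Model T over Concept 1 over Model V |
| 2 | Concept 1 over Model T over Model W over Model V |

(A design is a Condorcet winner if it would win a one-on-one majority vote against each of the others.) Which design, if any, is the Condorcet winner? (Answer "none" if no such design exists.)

none

Check each pair by majority over 23 ballots:
Model T vs Model V: Model V wins 16–7.
Model T vs Model W: Model W, 14–9.
Model T vs Concept 1: Model T is ranked higher on 7+5 = 12 ballots, Concept 1 on 11. Model T wins 12–11.
Model V–Model W: Model V 14–9.
Model V vs Concept 1: 7 to 16, Concept 1.
Model W–Concept 1: Model W 12–11.
Every design loses at least once (Model T loses to Model V; Model V loses to Concept 1; Model W loses to Model V; Concept 1 loses to Model T). The majority relation contains the cycle Model T → Concept 1 → Model V → Model T, so there is no Condorcet winner.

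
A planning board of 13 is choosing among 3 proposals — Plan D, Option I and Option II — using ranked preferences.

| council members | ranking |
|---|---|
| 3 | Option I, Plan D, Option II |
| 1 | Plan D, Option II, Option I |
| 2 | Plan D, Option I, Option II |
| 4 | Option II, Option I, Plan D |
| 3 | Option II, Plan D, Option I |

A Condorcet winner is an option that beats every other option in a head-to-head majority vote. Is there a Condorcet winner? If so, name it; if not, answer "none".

Option II

Pairwise majorities:
Plan D vs Option I: 1+2+3 = 6 for Plan D, 7 for Option I — Option I by 7–6.
Plan D vs Option II: 6 to 7, Option II.
Option I vs Option II: 3+2 = 5 for Option I, 8 for Option II — Option II by 8–5.
Only Option II has no losses; Option II is the Condorcet winner.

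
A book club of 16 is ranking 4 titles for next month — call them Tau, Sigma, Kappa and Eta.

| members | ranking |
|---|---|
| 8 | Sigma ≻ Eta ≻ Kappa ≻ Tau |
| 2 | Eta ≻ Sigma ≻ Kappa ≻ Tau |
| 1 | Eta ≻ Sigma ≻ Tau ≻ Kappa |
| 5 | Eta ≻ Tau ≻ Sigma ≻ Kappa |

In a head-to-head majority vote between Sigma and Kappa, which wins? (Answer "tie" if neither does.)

Sigma

Ballots ranking Sigma above Kappa: 8 + 2 + 1 + 5 = 16.
Ballots ranking Kappa above Sigma: 16 − 16 = 0.
Sigma wins the head-to-head 16–0.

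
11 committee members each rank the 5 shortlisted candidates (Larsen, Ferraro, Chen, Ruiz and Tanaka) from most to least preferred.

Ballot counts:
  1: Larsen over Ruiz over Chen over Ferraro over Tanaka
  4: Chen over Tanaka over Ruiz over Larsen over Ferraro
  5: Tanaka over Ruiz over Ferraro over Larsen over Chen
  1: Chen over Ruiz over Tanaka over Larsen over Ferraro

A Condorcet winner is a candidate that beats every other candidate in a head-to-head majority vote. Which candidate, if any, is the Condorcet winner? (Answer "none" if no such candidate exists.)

none

Head-to-head results (11 committee members):
Larsen vs Ferraro: 6 to 5, Larsen.
Larsen vs Chen: Larsen is ranked higher on 1+5 = 6 ballots, Chen on 5. Larsen wins 6–5.
Larsen vs Ruiz: Larsen preferred on 1 ballot; Ruiz wins 10–1.
Larsen vs Tanaka: Larsen is ranked higher on 1 ballot, Tanaka on 10. Tanaka wins 10–1.
Ferraro vs Chen: 5 to 6, Chen.
Ferraro vs Ruiz: 0 to 11, Ruiz.
Ferraro vs Tanaka: Ferraro preferred on 1 ballot; Tanaka wins 10–1.
Chen vs Ruiz: Chen is ranked higher on 4+1 = 5 ballots, Ruiz on 6. Ruiz wins 6–5.
Chen vs Tanaka: 1+4+1 = 6 for Chen, 5 for Tanaka — Chen by 6–5.
Ruiz vs Tanaka: Ruiz is ranked higher on 1+1 = 2 ballots, Tanaka on 9. Tanaka wins 9–2.
Every candidate loses at least once (Larsen loses to Ruiz; Ferraro loses to Larsen; Chen loses to Larsen; Ruiz loses to Tanaka; Tanaka loses to Chen). The majority relation contains the cycle Larsen → Chen → Tanaka → Larsen, so there is no Condorcet winner.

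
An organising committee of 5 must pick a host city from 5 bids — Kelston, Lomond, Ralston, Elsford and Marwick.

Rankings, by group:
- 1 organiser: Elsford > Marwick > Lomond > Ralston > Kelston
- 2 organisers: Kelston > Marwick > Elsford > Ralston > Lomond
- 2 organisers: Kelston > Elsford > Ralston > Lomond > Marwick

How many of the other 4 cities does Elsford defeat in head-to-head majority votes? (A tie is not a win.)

Elsford against each rival (5 organisers):
Elsford vs Kelston: 1 for Elsford, 4 for Kelston — Kelston by 4–1.
Elsford vs Lomond: Elsford preferred on 1+2+2 = 5 ballots; Elsford wins 5–0.
Elsford–Ralston: Elsford 5–0.
Elsford vs Marwick: Elsford preferred on 1+2 = 3 ballots; Elsford wins 3–2.
Elsford beats Lomond, Ralston, Marwick; loses to Kelston — 3 pairwise wins.

3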